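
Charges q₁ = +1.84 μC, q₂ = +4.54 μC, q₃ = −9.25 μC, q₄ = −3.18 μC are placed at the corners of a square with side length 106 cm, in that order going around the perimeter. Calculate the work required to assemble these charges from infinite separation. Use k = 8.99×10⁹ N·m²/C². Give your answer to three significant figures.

-0.274 J

The work to assemble the configuration equals its total potential energy, U = Σ kqᵢqⱼ/rᵢⱼ over all pairs.
The four side pairs have separation 1.06 m and the two diagonal pairs 1.50 m.
Summing all 6 pair terms gives U = -0.274 J.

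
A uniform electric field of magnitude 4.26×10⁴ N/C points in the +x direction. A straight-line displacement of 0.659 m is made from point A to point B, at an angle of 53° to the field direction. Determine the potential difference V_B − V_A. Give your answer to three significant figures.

Only the component of displacement along E changes the potential: ΔV = −E·d·cosθ.
ΔV = −(4.26×10⁴ V/m)(0.659 m)cos53° = -1.69×10⁴ V.

-1.69×10⁴ V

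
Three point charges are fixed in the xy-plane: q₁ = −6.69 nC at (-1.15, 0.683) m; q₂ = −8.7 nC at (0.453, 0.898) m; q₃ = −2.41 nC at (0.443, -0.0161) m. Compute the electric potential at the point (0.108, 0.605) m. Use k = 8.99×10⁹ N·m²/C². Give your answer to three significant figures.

-251 V

Electric potential is a scalar, so the contributions from each charge add algebraically: V = Σ kqᵢ/rᵢ.
Distances from the field point to each charge: r₁ = 1.26 m, r₂ = 0.453 m, r₃ = 0.706 m.
V = k[(-6.69×10⁻⁹)/(1.26) + (-8.70×10⁻⁹)/(0.453) + (-2.41×10⁻⁹)/(0.706)] = -251 V.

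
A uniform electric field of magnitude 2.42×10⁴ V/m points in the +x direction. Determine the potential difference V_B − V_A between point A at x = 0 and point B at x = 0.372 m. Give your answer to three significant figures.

In a uniform field, potential decreases in the direction of E: V_B − V_A = −E·Δx.
V_B − V_A = −(2.42×10⁴ V/m)(0.372 m) = -9000 V.

-9000 V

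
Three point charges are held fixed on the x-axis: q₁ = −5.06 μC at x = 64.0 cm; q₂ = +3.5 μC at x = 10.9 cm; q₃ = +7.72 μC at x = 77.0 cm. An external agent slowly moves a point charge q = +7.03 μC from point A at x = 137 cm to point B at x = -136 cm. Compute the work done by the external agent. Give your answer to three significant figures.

For quasistatic motion the external work equals the change in potential energy: W_ext = qΔV = q(V_B − V_A).
At A: distances to the source charges are 0.730 m, 1.26 m, 0.600 m; V_A = Σ kqᵢ/rᵢ = 7.83×10⁴ V.
At B: distances to the source charges are 2.00 m, 1.47 m, 2.13 m; V_B = Σ kqᵢ/rᵢ = 3.13×10⁴ V.
ΔV = V_B − V_A = -4.71×10⁴ V.
W_ext = qΔV = (7.03×10⁻⁶ C)(-4.71×10⁴ V) = -0.331 J.

-0.331 J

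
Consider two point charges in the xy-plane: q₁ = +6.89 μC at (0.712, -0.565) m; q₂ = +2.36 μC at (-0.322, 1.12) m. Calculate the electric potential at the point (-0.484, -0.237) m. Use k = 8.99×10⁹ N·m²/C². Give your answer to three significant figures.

Electric potential is a scalar, so the contributions from each charge add algebraically: V = Σ kqᵢ/rᵢ.
Distances from the field point to each charge: r₁ = 1.24 m, r₂ = 1.37 m.
V = k[(6.89×10⁻⁶)/(1.24) + (2.36×10⁻⁶)/(1.37)] = 6.55×10⁴ V.

6.55×10⁴ V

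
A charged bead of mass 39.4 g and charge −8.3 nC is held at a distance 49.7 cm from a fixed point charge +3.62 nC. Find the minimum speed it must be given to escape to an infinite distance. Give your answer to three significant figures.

To just escape, total mechanical energy must reach zero at infinity: ½mv²_min + U = 0, so ½mv²_min = −U = |kQq|/r.
|U| = |kQq|/r = (8.99×10⁹ N·m²/C²)(3.62×10⁻⁹)(8.30×10⁻⁹)/(0.497) = 5.43×10⁻⁷ J.
v_min = √(2|U|/m) = √(2·5.43×10⁻⁷/0.0394) = 5.25×10⁻³ m/s.

5.25×10⁻³ m/s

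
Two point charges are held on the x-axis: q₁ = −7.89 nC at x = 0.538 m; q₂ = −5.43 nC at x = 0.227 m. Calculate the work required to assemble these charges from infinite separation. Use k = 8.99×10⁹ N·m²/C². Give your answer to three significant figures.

1.24×10⁻⁶ J

The work to assemble the configuration equals its total potential energy, U = Σ kqᵢqⱼ/rᵢⱼ over all pairs.
Pair separations: r₁₂ = 0.311 m.
U = (1.24×10⁻⁶) = 1.24×10⁻⁶ J.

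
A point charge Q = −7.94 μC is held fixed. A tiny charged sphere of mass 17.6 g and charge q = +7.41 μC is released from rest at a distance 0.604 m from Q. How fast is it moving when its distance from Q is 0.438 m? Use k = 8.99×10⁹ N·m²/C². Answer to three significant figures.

Only the electrostatic force acts, so mechanical energy is conserved: ½mv² = U₁ − U₂ = kQq(1/r₁ − 1/r₂).
U₁ − U₂ = (8.99×10⁹ N·m²/C²)(-7.94×10⁻⁶ C)(7.41×10⁻⁶ C)(1/0.604 − 1/0.438) = 0.332 J.
v = √(2·0.332/0.0176) = 6.14 m/s.

6.14 m/s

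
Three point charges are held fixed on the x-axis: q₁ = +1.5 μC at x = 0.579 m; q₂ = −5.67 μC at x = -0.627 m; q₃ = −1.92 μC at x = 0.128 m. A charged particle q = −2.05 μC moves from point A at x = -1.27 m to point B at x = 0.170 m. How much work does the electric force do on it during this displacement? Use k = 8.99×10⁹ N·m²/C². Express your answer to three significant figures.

The work done by the electric force is W_field = −ΔU = −q(V_B − V_A) = q(V_A − V_B).
At A: distances to the source charges are 1.85 m, 0.643 m, 1.40 m; V_A = Σ kqᵢ/rᵢ = -8.43×10⁴ V.
At B: distances to the source charges are 0.409 m, 0.797 m, 0.0420 m; V_B = Σ kqᵢ/rᵢ = -4.42×10⁵ V.
ΔV = V_B − V_A = -3.58×10⁵ V.
W_field = −qΔV = −(-2.05×10⁻⁶ C)(-3.58×10⁵ V) = -0.733 J.

-0.733 J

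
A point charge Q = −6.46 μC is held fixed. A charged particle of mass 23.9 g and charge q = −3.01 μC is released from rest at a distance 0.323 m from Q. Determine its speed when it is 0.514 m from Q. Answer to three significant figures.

4.10 m/s

Only the electrostatic force acts, so mechanical energy is conserved: ½mv² = U₁ − U₂ = kQq(1/r₁ − 1/r₂).
U₁ − U₂ = (8.99×10⁹ N·m²/C²)(-6.46×10⁻⁶ C)(-3.01×10⁻⁶ C)(1/0.323 − 1/0.514) = 0.201 J.
v = √(2·0.201/0.0239) = 4.10 m/s.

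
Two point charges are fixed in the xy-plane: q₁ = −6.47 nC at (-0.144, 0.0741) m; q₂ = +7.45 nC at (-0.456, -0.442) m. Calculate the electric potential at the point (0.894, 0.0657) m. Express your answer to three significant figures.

The total potential is the scalar sum of each charge's contribution, V = Σ kqᵢ/rᵢ.
Distances from the field point to each charge: r₁ = 1.04 m, r₂ = 1.44 m.
V = k[(-6.47×10⁻⁹)/(1.04) + (7.45×10⁻⁹)/(1.44)] = -9.60 V.

-9.60 V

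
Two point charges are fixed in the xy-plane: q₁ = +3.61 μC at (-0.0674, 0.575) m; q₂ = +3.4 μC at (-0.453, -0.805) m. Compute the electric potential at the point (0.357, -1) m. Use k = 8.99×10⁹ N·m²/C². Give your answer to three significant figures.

Electric potential is a scalar, so the contributions from each charge add algebraically: V = Σ kqᵢ/rᵢ.
Distances from the field point to each charge: r₁ = 1.63 m, r₂ = 0.833 m.
V = k[(3.61×10⁻⁶)/(1.63) + (3.40×10⁻⁶)/(0.833)] = 5.66×10⁴ V.

5.66×10⁴ V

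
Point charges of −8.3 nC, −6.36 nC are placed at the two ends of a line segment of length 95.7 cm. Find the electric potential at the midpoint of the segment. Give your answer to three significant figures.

-275 V

The total potential is the scalar sum of each charge's contribution, V = Σ kqᵢ/rᵢ.
Each charge is 0.479 m from the midpoint.
V = k[(-8.30×10⁻⁹)/(0.479) + (-6.36×10⁻⁹)/(0.479)] = -275 V.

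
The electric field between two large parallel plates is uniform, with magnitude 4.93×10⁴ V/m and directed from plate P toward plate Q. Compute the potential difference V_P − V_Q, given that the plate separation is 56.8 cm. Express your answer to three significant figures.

In a uniform field, potential decreases in the direction of E: ΔV = −E·d for a displacement d parallel to E.
Going from Q to P is a displacement of 56.8 cm opposite to the field, so V_P − V_Q = +Ed = 2.80×10⁴ V.

2.80×10⁴ V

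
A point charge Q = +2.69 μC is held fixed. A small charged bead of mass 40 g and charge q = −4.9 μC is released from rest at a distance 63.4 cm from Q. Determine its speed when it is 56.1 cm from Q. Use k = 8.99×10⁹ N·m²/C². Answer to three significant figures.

1.10 m/s

Only the electrostatic force acts, so mechanical energy is conserved: ½mv² = U₁ − U₂ = kQq(1/r₁ − 1/r₂).
U₁ − U₂ = (8.99×10⁹ N·m²/C²)(2.69×10⁻⁶ C)(-4.90×10⁻⁶ C)(1/0.634 − 1/0.561) = 0.0243 J.
v = √(2·0.0243/0.0400) = 1.10 m/s.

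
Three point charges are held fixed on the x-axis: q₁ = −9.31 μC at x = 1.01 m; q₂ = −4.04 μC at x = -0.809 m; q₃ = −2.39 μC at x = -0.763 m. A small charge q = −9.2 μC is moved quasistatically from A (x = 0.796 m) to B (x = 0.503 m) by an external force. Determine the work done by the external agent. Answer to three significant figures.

-2.00 J

For quasistatic motion the external work equals the change in potential energy: W_ext = qΔV = q(V_B − V_A).
At A: distances to the source charges are 0.214 m, 1.60 m, 1.56 m; V_A = Σ kqᵢ/rᵢ = -4.28×10⁵ V.
At B: distances to the source charges are 0.507 m, 1.31 m, 1.27 m; V_B = Σ kqᵢ/rᵢ = -2.10×10⁵ V.
ΔV = V_B − V_A = 2.18×10⁵ V.
W_ext = qΔV = (-9.20×10⁻⁶ C)(2.18×10⁵ V) = -2.00 J.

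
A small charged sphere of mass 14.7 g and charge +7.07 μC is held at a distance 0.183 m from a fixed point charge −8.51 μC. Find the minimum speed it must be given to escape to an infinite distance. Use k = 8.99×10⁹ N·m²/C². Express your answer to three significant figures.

20.1 m/s

To just escape, total mechanical energy must reach zero at infinity: ½mv²_min + U = 0, so ½mv²_min = −U = |kQq|/r.
|U| = |kQq|/r = (8.99×10⁹ N·m²/C²)(8.51×10⁻⁶)(7.07×10⁻⁶)/(0.183) = 2.96 J.
v_min = √(2|U|/m) = √(2·2.96/0.0147) = 20.1 m/s.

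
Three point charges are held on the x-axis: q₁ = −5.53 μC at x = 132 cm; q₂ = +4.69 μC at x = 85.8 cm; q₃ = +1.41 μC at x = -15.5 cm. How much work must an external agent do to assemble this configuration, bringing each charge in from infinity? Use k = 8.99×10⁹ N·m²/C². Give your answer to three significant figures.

The assembly work is the sum of pairwise potential energies, U = Σ_{i<j} kqᵢqⱼ/rᵢⱼ.
Pair separations: r₁₂ = 0.462 m, r₁₃ = 1.48 m, r₂₃ = 1.01 m.
U = (-0.505) + (-0.0475) + (0.0587) = -0.494 J.

-0.494 J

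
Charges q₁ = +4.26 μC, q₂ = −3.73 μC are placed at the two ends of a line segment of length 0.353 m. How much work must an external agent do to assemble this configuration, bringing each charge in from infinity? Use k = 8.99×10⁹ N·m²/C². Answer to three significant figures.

The work to assemble the configuration equals its total potential energy, U = Σ kqᵢqⱼ/rᵢⱼ over all pairs.
The separation is r = 0.353 m.
U = (-0.405) = -0.405 J.

-0.405 J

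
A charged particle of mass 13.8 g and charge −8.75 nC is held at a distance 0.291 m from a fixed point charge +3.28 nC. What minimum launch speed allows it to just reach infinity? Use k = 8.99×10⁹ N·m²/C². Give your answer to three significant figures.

0.0113 m/s

To just escape, total mechanical energy must reach zero at infinity: ½mv²_min + U = 0, so ½mv²_min = −U = |kQq|/r.
|U| = |kQq|/r = (8.99×10⁹ N·m²/C²)(3.28×10⁻⁹)(8.75×10⁻⁹)/(0.291) = 8.87×10⁻⁷ J.
v_min = √(2|U|/m) = √(2·8.87×10⁻⁷/0.0138) = 0.0113 m/s.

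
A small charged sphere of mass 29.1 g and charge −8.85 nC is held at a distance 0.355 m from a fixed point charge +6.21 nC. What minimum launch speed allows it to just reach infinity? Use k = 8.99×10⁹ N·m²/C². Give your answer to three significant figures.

To just escape, total mechanical energy must reach zero at infinity: ½mv²_min + U = 0, so ½mv²_min = −U = |kQq|/r.
|U| = |kQq|/r = (8.99×10⁹ N·m²/C²)(6.21×10⁻⁹)(8.85×10⁻⁹)/(0.355) = 1.39×10⁻⁶ J.
v_min = √(2|U|/m) = √(2·1.39×10⁻⁶/0.0291) = 9.78×10⁻³ m/s.

9.78×10⁻³ m/s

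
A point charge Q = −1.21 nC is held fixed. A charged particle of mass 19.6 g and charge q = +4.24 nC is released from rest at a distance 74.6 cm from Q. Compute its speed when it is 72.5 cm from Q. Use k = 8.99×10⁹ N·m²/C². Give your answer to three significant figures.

4.27×10⁻⁴ m/s

Only the electrostatic force acts, so mechanical energy is conserved: ½mv² = U₁ − U₂ = kQq(1/r₁ − 1/r₂).
U₁ − U₂ = (8.99×10⁹ N·m²/C²)(-1.21×10⁻⁹ C)(4.24×10⁻⁹ C)(1/0.746 − 1/0.725) = 1.79×10⁻⁹ J.
v = √(2·1.79×10⁻⁹/0.0196) = 4.27×10⁻⁴ m/s.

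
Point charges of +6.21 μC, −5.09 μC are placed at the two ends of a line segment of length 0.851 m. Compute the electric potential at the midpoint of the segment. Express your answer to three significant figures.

2.37×10⁴ V

Electric potential is a scalar, so the contributions from each charge add algebraically: V = Σ kqᵢ/rᵢ.
Each charge is 0.425 m from the midpoint.
V = k[(6.21×10⁻⁶)/(0.425) + (-5.09×10⁻⁶)/(0.425)] = 2.37×10⁴ V.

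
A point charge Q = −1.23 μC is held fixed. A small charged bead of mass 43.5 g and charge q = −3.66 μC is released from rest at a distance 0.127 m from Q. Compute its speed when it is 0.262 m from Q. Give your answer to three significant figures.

Only the electrostatic force acts, so mechanical energy is conserved: ½mv² = U₁ − U₂ = kQq(1/r₁ − 1/r₂).
U₁ − U₂ = (8.99×10⁹ N·m²/C²)(-1.23×10⁻⁶ C)(-3.66×10⁻⁶ C)(1/0.127 − 1/0.262) = 0.164 J.
v = √(2·0.164/0.0435) = 2.75 m/s.

2.75 m/s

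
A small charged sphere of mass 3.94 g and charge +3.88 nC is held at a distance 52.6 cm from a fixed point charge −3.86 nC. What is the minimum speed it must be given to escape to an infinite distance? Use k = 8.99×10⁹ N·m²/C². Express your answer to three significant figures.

To just escape, total mechanical energy must reach zero at infinity: ½mv²_min + U = 0, so ½mv²_min = −U = |kQq|/r.
|U| = |kQq|/r = (8.99×10⁹ N·m²/C²)(3.86×10⁻⁹)(3.88×10⁻⁹)/(0.526) = 2.56×10⁻⁷ J.
v_min = √(2|U|/m) = √(2·2.56×10⁻⁷/3.94×10⁻³) = 0.0114 m/s.

0.0114 m/s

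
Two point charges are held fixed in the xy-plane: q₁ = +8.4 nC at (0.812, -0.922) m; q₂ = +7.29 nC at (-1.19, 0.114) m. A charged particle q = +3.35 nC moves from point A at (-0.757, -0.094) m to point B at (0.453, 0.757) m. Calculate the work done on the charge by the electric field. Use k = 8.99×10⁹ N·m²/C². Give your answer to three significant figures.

The work done by the electric force is W_field = −ΔU = −q(V_B − V_A) = q(V_A − V_B).
At A: distances to the source charges are 1.77 m, 0.480 m; V_A = Σ kqᵢ/rᵢ = 179 V.
At B: distances to the source charges are 1.72 m, 1.76 m; V_B = Σ kqᵢ/rᵢ = 81.1 V.
ΔV = V_B − V_A = -97.9 V.
W_field = −qΔV = −(3.35×10⁻⁹ C)(-97.9 V) = 3.28×10⁻⁷ J.

3.28×10⁻⁷ J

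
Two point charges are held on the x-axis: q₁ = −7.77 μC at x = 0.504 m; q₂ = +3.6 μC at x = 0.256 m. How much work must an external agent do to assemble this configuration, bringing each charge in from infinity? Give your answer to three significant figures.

The work to assemble the configuration equals its total potential energy, U = Σ kqᵢqⱼ/rᵢⱼ over all pairs.
Pair separations: r₁₂ = 0.248 m.
U = (-1.01) = -1.01 J.

-1.01 J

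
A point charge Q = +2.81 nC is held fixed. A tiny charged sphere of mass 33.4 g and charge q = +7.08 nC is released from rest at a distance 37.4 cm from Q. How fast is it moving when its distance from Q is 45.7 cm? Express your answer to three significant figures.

2.28×10⁻³ m/s

Only the electrostatic force acts, so mechanical energy is conserved: ½mv² = U₁ − U₂ = kQq(1/r₁ − 1/r₂).
U₁ − U₂ = (8.99×10⁹ N·m²/C²)(2.81×10⁻⁹ C)(7.08×10⁻⁹ C)(1/0.374 − 1/0.457) = 8.69×10⁻⁸ J.
v = √(2·8.69×10⁻⁸/0.0334) = 2.28×10⁻³ m/s.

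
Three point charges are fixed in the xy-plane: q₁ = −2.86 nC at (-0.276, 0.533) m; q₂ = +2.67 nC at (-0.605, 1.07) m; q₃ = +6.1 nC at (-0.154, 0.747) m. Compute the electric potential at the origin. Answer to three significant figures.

48.6 V

Electric potential is a scalar, so the contributions from each charge add algebraically: V = Σ kqᵢ/rᵢ.
Distances from the field point to each charge: r₁ = 0.600 m, r₂ = 1.23 m, r₃ = 0.763 m.
V = k[(-2.86×10⁻⁹)/(0.600) + (2.67×10⁻⁹)/(1.23) + (6.10×10⁻⁹)/(0.763)] = 48.6 V.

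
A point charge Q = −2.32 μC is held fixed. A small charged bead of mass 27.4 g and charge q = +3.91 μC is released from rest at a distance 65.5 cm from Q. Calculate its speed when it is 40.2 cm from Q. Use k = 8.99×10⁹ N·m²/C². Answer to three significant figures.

2.39 m/s

Only the electrostatic force acts, so mechanical energy is conserved: ½mv² = U₁ − U₂ = kQq(1/r₁ − 1/r₂).
U₁ − U₂ = (8.99×10⁹ N·m²/C²)(-2.32×10⁻⁶ C)(3.91×10⁻⁶ C)(1/0.655 − 1/0.402) = 0.0784 J.
v = √(2·0.0784/0.0274) = 2.39 m/s.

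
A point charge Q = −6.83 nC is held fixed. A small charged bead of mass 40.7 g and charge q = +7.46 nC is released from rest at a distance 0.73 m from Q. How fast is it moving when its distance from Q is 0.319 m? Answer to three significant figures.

Only the electrostatic force acts, so mechanical energy is conserved: ½mv² = U₁ − U₂ = kQq(1/r₁ − 1/r₂).
U₁ − U₂ = (8.99×10⁹ N·m²/C²)(-6.83×10⁻⁹ C)(7.46×10⁻⁹ C)(1/0.730 − 1/0.319) = 8.08×10⁻⁷ J.
v = √(2·8.08×10⁻⁷/0.0407) = 6.30×10⁻³ m/s.

6.30×10⁻³ m/s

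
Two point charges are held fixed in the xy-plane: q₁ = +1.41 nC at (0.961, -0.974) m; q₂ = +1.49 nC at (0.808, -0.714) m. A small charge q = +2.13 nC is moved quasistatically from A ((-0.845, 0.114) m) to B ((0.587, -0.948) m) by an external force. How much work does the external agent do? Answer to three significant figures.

1.32×10⁻⁷ J

For quasistatic motion the external work equals the change in potential energy: W_ext = qΔV = q(V_B − V_A).
At A: distances to the source charges are 2.11 m, 1.85 m; V_A = Σ kqᵢ/rᵢ = 13.3 V.
At B: distances to the source charges are 0.375 m, 0.322 m; V_B = Σ kqᵢ/rᵢ = 75.4 V.
ΔV = V_B − V_A = 62.2 V.
W_ext = qΔV = (2.13×10⁻⁹ C)(62.2 V) = 1.32×10⁻⁷ J.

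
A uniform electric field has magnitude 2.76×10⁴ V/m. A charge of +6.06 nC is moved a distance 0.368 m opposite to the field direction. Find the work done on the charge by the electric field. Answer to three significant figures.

-6.16×10⁻⁵ J

The potential change for a displacement 0.368 m opposite to the field direction is ΔV = +Ed = 1.02×10⁴ V.
W_field = −qΔV = -6.16×10⁻⁵ J.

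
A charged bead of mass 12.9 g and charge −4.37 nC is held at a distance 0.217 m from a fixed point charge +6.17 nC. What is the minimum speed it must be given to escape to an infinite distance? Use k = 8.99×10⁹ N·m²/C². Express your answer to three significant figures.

To just escape, total mechanical energy must reach zero at infinity: ½mv²_min + U = 0, so ½mv²_min = −U = |kQq|/r.
|U| = |kQq|/r = (8.99×10⁹ N·m²/C²)(6.17×10⁻⁹)(4.37×10⁻⁹)/(0.217) = 1.12×10⁻⁶ J.
v_min = √(2|U|/m) = √(2·1.12×10⁻⁶/0.0129) = 0.0132 m/s.

0.0132 m/s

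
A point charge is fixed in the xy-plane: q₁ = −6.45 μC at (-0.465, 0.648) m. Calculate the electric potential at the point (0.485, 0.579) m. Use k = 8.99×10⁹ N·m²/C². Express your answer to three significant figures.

-6.09×10⁴ V

The total potential is the scalar sum of each charge's contribution, V = Σ kqᵢ/rᵢ.
Distances from the field point to each charge: r₁ = 0.953 m.
V = k[(-6.45×10⁻⁶)/(0.953)] = -6.09×10⁴ V.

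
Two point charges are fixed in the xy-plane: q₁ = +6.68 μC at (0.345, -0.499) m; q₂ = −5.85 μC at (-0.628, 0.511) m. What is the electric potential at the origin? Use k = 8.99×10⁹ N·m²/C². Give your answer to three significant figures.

3.40×10⁴ V

The total potential is the scalar sum of each charge's contribution, V = Σ kqᵢ/rᵢ.
Distances from the field point to each charge: r₁ = 0.607 m, r₂ = 0.810 m.
V = k[(6.68×10⁻⁶)/(0.607) + (-5.85×10⁻⁶)/(0.810)] = 3.40×10⁴ V.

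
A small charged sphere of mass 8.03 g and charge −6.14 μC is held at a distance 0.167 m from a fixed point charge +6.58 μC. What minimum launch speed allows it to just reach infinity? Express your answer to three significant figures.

23.3 m/s

To just escape, total mechanical energy must reach zero at infinity: ½mv²_min + U = 0, so ½mv²_min = −U = |kQq|/r.
|U| = |kQq|/r = (8.99×10⁹ N·m²/C²)(6.58×10⁻⁶)(6.14×10⁻⁶)/(0.167) = 2.17 J.
v_min = √(2|U|/m) = √(2·2.17/8.03×10⁻³) = 23.3 m/s.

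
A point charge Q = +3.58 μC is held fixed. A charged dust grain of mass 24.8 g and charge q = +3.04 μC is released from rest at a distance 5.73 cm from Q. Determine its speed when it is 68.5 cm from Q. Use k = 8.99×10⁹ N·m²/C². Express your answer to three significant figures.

Only the electrostatic force acts, so mechanical energy is conserved: ½mv² = U₁ − U₂ = kQq(1/r₁ − 1/r₂).
U₁ − U₂ = (8.99×10⁹ N·m²/C²)(3.58×10⁻⁶ C)(3.04×10⁻⁶ C)(1/0.0573 − 1/0.685) = 1.56 J.
v = √(2·1.56/0.0248) = 11.2 m/s.

11.2 m/s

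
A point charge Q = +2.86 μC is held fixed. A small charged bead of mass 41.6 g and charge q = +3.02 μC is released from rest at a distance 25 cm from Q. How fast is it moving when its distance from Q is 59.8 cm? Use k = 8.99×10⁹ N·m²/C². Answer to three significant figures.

2.95 m/s

Only the electrostatic force acts, so mechanical energy is conserved: ½mv² = U₁ − U₂ = kQq(1/r₁ − 1/r₂).
U₁ − U₂ = (8.99×10⁹ N·m²/C²)(2.86×10⁻⁶ C)(3.02×10⁻⁶ C)(1/0.250 − 1/0.598) = 0.181 J.
v = √(2·0.181/0.0416) = 2.95 m/s.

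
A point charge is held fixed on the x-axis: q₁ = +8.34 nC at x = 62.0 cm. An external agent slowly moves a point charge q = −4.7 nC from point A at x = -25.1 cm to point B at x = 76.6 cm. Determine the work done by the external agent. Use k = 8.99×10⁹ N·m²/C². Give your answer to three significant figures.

For quasistatic motion the external work equals the change in potential energy: W_ext = qΔV = q(V_B − V_A).
At A: distance to the source charge is 0.871 m; V_A = kq₁/r = 86.1 V.
At B: distance to the source charge is 0.146 m; V_B = kq₁/r = 514 V.
ΔV = V_B − V_A = 427 V.
W_ext = qΔV = (-4.70×10⁻⁹ C)(427 V) = -2.01×10⁻⁶ J.

-2.01×10⁻⁶ J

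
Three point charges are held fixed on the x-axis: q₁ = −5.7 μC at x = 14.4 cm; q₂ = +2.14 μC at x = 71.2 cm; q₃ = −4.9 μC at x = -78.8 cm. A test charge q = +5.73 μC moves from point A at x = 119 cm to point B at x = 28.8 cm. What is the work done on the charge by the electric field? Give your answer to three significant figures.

The work done by the electric force is W_field = −ΔU = −q(V_B − V_A) = q(V_A − V_B).
At A: distances to the source charges are 1.05 m, 0.478 m, 1.98 m; V_A = Σ kqᵢ/rᵢ = -3.10×10⁴ V.
At B: distances to the source charges are 0.144 m, 0.424 m, 1.08 m; V_B = Σ kqᵢ/rᵢ = -3.51×10⁵ V.
ΔV = V_B − V_A = -3.20×10⁵ V.
W_field = −qΔV = −(5.73×10⁻⁶ C)(-3.20×10⁵ V) = 1.84 J.

1.84 J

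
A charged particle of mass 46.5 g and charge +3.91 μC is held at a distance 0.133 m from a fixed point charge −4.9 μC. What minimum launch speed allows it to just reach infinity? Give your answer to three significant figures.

7.46 m/s

To just escape, total mechanical energy must reach zero at infinity: ½mv²_min + U = 0, so ½mv²_min = −U = |kQq|/r.
|U| = |kQq|/r = (8.99×10⁹ N·m²/C²)(4.90×10⁻⁶)(3.91×10⁻⁶)/(0.133) = 1.30 J.
v_min = √(2|U|/m) = √(2·1.30/0.0465) = 7.46 m/s.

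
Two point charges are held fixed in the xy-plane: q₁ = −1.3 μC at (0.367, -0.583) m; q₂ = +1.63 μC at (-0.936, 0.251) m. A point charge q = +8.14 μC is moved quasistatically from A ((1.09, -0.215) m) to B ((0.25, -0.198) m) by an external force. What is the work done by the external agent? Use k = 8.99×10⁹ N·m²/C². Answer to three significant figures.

For quasistatic motion the external work equals the change in potential energy: W_ext = qΔV = q(V_B − V_A).
At A: distances to the source charges are 0.811 m, 2.08 m; V_A = Σ kqᵢ/rᵢ = -7360 V.
At B: distances to the source charges are 0.402 m, 1.27 m; V_B = Σ kqᵢ/rᵢ = -1.75×10⁴ V.
ΔV = V_B − V_A = -1.01×10⁴ V.
W_ext = qΔV = (8.14×10⁻⁶ C)(-1.01×10⁴ V) = -0.0825 J.

-0.0825 J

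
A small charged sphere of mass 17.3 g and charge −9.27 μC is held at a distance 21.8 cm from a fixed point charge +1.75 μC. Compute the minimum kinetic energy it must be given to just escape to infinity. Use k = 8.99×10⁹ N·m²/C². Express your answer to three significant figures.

To just escape, total mechanical energy must reach zero at infinity: ½mv²_min + U = 0, so ½mv²_min = −U = |kQq|/r.
|U| = |kQq|/r = (8.99×10⁹ N·m²/C²)(1.75×10⁻⁶)(9.27×10⁻⁶)/(0.218) = 0.669 J.

0.669 J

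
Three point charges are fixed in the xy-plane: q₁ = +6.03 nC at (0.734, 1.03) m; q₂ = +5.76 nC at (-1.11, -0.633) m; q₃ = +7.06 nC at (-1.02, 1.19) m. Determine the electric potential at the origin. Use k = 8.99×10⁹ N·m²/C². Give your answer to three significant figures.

The total potential is the scalar sum of each charge's contribution, V = Σ kqᵢ/rᵢ.
Distances from the field point to each charge: r₁ = 1.26 m, r₂ = 1.28 m, r₃ = 1.57 m.
V = k[(6.03×10⁻⁹)/(1.26) + (5.76×10⁻⁹)/(1.28) + (7.06×10⁻⁹)/(1.57)] = 124 V.

124 V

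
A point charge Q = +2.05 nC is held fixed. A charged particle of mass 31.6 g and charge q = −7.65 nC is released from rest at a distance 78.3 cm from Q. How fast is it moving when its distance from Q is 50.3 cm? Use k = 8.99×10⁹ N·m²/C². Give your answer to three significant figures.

Only the electrostatic force acts, so mechanical energy is conserved: ½mv² = U₁ − U₂ = kQq(1/r₁ − 1/r₂).
U₁ − U₂ = (8.99×10⁹ N·m²/C²)(2.05×10⁻⁹ C)(-7.65×10⁻⁹ C)(1/0.783 − 1/0.503) = 1.00×10⁻⁷ J.
v = √(2·1.00×10⁻⁷/0.0316) = 2.52×10⁻³ m/s.

2.52×10⁻³ m/s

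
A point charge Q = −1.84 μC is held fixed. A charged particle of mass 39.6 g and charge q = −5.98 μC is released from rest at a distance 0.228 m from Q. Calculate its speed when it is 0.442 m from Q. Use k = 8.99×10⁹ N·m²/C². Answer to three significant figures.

3.26 m/s

Only the electrostatic force acts, so mechanical energy is conserved: ½mv² = U₁ − U₂ = kQq(1/r₁ − 1/r₂).
U₁ − U₂ = (8.99×10⁹ N·m²/C²)(-1.84×10⁻⁶ C)(-5.98×10⁻⁶ C)(1/0.228 − 1/0.442) = 0.210 J.
v = √(2·0.210/0.0396) = 3.26 m/s.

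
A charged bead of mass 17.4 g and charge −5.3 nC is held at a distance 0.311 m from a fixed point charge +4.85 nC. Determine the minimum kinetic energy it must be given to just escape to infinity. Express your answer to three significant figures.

7.43×10⁻⁷ J

To just escape, total mechanical energy must reach zero at infinity: ½mv²_min + U = 0, so ½mv²_min = −U = |kQq|/r.
|U| = |kQq|/r = (8.99×10⁹ N·m²/C²)(4.85×10⁻⁹)(5.30×10⁻⁹)/(0.311) = 7.43×10⁻⁷ J.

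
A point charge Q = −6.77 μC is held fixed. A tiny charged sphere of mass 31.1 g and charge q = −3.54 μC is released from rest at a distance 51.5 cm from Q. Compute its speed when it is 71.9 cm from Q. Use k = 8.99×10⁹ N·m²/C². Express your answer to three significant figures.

Only the electrostatic force acts, so mechanical energy is conserved: ½mv² = U₁ − U₂ = kQq(1/r₁ − 1/r₂).
U₁ − U₂ = (8.99×10⁹ N·m²/C²)(-6.77×10⁻⁶ C)(-3.54×10⁻⁶ C)(1/0.515 − 1/0.719) = 0.119 J.
v = √(2·0.119/0.0311) = 2.76 m/s.

2.76 m/s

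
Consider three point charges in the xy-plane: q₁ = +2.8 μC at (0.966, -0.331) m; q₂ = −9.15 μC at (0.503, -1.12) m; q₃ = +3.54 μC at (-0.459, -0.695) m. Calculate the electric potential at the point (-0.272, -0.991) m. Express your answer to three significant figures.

Electric potential is a scalar, so the contributions from each charge add algebraically: V = Σ kqᵢ/rᵢ.
Distances from the field point to each charge: r₁ = 1.40 m, r₂ = 0.786 m, r₃ = 0.350 m.
V = k[(2.80×10⁻⁶)/(1.40) + (-9.15×10⁻⁶)/(0.786) + (3.54×10⁻⁶)/(0.350)] = 4140 V.

4140 V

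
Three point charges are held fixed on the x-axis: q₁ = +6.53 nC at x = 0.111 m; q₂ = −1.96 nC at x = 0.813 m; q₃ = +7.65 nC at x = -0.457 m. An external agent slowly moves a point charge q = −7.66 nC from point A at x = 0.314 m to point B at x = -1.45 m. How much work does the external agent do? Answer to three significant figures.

1.87×10⁻⁶ J

For quasistatic motion the external work equals the change in potential energy: W_ext = qΔV = q(V_B − V_A).
At A: distances to the source charges are 0.203 m, 0.499 m, 0.771 m; V_A = Σ kqᵢ/rᵢ = 343 V.
At B: distances to the source charges are 1.56 m, 2.26 m, 0.993 m; V_B = Σ kqᵢ/rᵢ = 99.1 V.
ΔV = V_B − V_A = -244 V.
W_ext = qΔV = (-7.66×10⁻⁹ C)(-244 V) = 1.87×10⁻⁶ J.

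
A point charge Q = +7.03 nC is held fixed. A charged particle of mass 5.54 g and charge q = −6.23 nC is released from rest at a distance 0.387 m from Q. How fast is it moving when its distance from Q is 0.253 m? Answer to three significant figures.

Only the electrostatic force acts, so mechanical energy is conserved: ½mv² = U₁ − U₂ = kQq(1/r₁ − 1/r₂).
U₁ − U₂ = (8.99×10⁹ N·m²/C²)(7.03×10⁻⁹ C)(-6.23×10⁻⁹ C)(1/0.387 − 1/0.253) = 5.39×10⁻⁷ J.
v = √(2·5.39×10⁻⁷/5.54×10⁻³) = 0.0139 m/s.

0.0139 m/s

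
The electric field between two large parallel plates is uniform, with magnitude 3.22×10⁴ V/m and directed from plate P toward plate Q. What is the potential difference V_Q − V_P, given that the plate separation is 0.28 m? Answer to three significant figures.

-9020 V

In a uniform field, potential decreases in the direction of E: ΔV = −E·d for a displacement d parallel to E.
Going from P to Q is a displacement of 0.28 m along the field, so V_Q − V_P = −Ed = -9020 V.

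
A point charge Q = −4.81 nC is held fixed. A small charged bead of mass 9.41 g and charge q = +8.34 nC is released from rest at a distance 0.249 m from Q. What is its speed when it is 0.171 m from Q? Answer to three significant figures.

0.0118 m/s

Only the electrostatic force acts, so mechanical energy is conserved: ½mv² = U₁ − U₂ = kQq(1/r₁ − 1/r₂).
U₁ − U₂ = (8.99×10⁹ N·m²/C²)(-4.81×10⁻⁹ C)(8.34×10⁻⁹ C)(1/0.249 − 1/0.171) = 6.61×10⁻⁷ J.
v = √(2·6.61×10⁻⁷/9.41×10⁻³) = 0.0118 m/s.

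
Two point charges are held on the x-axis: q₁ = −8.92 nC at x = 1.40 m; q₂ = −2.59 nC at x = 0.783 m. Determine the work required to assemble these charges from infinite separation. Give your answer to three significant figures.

The work to assemble the configuration equals its total potential energy, U = Σ kqᵢqⱼ/rᵢⱼ over all pairs.
Pair separations: r₁₂ = 0.617 m.
U = (3.37×10⁻⁷) = 3.37×10⁻⁷ J.

3.37×10⁻⁷ J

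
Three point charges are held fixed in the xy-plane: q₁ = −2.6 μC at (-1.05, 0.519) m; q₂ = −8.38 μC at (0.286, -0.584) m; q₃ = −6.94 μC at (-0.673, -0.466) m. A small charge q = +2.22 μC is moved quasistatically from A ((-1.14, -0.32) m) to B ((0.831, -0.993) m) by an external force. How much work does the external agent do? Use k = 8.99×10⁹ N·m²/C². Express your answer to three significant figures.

0.106 J

For quasistatic motion the external work equals the change in potential energy: W_ext = qΔV = q(V_B − V_A).
At A: distances to the source charges are 0.844 m, 1.45 m, 0.489 m; V_A = Σ kqᵢ/rᵢ = -2.07×10⁵ V.
At B: distances to the source charges are 2.41 m, 0.681 m, 1.59 m; V_B = Σ kqᵢ/rᵢ = -1.59×10⁵ V.
ΔV = V_B − V_A = 4.78×10⁴ V.
W_ext = qΔV = (2.22×10⁻⁶ C)(4.78×10⁴ V) = 0.106 J.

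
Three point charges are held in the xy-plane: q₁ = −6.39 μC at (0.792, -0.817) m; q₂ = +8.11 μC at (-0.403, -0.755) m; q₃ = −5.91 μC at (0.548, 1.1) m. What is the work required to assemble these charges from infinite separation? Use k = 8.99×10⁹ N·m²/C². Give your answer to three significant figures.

-0.420 J

The assembly work is the sum of pairwise potential energies, U = Σ_{i<j} kqᵢqⱼ/rᵢⱼ.
Pair separations: r₁₂ = 1.20 m, r₁₃ = 1.93 m, r₂₃ = 2.08 m.
U = (-0.389) + (0.176) + (-0.207) = -0.420 J.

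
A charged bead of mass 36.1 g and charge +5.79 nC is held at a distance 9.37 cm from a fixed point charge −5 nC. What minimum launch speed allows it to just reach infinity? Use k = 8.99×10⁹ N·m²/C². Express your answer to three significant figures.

0.0124 m/s

To just escape, total mechanical energy must reach zero at infinity: ½mv²_min + U = 0, so ½mv²_min = −U = |kQq|/r.
|U| = |kQq|/r = (8.99×10⁹ N·m²/C²)(5.00×10⁻⁹)(5.79×10⁻⁹)/(0.0937) = 2.78×10⁻⁶ J.
v_min = √(2|U|/m) = √(2·2.78×10⁻⁶/0.0361) = 0.0124 m/s.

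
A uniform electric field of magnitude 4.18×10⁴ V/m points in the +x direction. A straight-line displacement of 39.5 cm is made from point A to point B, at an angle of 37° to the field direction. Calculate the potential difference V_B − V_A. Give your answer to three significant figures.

-1.32×10⁴ V

Only the component of displacement along E changes the potential: ΔV = −E·d·cosθ.
ΔV = −(4.18×10⁴ V/m)(0.395 m)cos37° = -1.32×10⁴ V.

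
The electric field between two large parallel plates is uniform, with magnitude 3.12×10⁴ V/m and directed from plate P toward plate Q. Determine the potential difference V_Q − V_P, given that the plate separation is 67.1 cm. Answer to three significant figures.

In a uniform field, potential decreases in the direction of E: ΔV = −E·d for a displacement d parallel to E.
Going from P to Q is a displacement of 67.1 cm along the field, so V_Q − V_P = −Ed = -2.09×10⁴ V.

-2.09×10⁴ V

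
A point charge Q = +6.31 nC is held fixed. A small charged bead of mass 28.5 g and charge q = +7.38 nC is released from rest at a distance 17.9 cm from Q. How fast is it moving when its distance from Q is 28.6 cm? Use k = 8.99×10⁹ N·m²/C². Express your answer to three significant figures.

Only the electrostatic force acts, so mechanical energy is conserved: ½mv² = U₁ − U₂ = kQq(1/r₁ − 1/r₂).
U₁ − U₂ = (8.99×10⁹ N·m²/C²)(6.31×10⁻⁹ C)(7.38×10⁻⁹ C)(1/0.179 − 1/0.286) = 8.75×10⁻⁷ J.
v = √(2·8.75×10⁻⁷/0.0285) = 7.84×10⁻³ m/s.

7.84×10⁻³ m/s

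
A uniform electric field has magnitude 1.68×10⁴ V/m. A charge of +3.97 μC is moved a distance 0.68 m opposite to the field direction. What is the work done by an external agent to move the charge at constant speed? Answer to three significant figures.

The potential change for a displacement 0.68 m opposite to the field direction is ΔV = +Ed = 1.14×10⁴ V.
W_ext = qΔV = 0.0454 J.

0.0454 J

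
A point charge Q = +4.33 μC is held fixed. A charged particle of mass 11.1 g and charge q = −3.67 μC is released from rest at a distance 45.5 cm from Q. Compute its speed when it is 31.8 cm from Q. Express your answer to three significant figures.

4.94 m/s

Only the electrostatic force acts, so mechanical energy is conserved: ½mv² = U₁ − U₂ = kQq(1/r₁ − 1/r₂).
U₁ − U₂ = (8.99×10⁹ N·m²/C²)(4.33×10⁻⁶ C)(-3.67×10⁻⁶ C)(1/0.455 − 1/0.318) = 0.135 J.
v = √(2·0.135/0.0111) = 4.94 m/s.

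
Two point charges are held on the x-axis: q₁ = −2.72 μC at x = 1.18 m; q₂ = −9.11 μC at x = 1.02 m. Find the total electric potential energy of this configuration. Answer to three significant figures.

1.39 J

The work to assemble the configuration equals its total potential energy, U = Σ kqᵢqⱼ/rᵢⱼ over all pairs.
Pair separations: r₁₂ = 0.160 m.
U = (1.39) = 1.39 J.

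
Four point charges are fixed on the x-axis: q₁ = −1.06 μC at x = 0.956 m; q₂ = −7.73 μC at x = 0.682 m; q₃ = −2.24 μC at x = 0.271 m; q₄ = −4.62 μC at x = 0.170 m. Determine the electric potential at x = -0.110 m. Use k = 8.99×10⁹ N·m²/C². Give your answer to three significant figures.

-2.98×10⁵ V

Electric potential is a scalar, so the contributions from each charge add algebraically: V = Σ kqᵢ/rᵢ.
Distances from the field point to each charge: r₁ = 1.07 m, r₂ = 0.792 m, r₃ = 0.381 m, r₄ = 0.280 m.
V = k[(-1.06×10⁻⁶)/(1.07) + (-7.73×10⁻⁶)/(0.792) + (-2.24×10⁻⁶)/(0.381) + (-4.62×10⁻⁶)/(0.280)] = -2.98×10⁵ V.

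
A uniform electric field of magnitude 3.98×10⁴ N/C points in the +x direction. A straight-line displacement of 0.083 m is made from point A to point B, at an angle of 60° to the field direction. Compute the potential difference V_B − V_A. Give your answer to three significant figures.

-1650 V

Only the component of displacement along E changes the potential: ΔV = −E·d·cosθ.
ΔV = −(3.98×10⁴ V/m)(0.0830 m)cos60° = -1650 V.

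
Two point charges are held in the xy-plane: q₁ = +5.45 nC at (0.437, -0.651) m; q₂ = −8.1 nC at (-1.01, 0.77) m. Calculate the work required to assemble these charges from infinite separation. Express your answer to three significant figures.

-1.96×10⁻⁷ J

The assembly work is the sum of pairwise potential energies, U = Σ_{i<j} kqᵢqⱼ/rᵢⱼ.
Pair separations: r₁₂ = 2.03 m.
U = (-1.96×10⁻⁷) = -1.96×10⁻⁷ J.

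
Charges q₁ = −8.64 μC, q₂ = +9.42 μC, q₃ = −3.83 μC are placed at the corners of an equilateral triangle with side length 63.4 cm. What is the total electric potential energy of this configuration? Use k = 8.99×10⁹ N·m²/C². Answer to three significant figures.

-1.20 J

The work to assemble the configuration equals its total potential energy, U = Σ kqᵢqⱼ/rᵢⱼ over all pairs.
All three pair separations equal the side length, 0.634 m.
U = (-1.15) + (0.469) + (-0.512) = -1.20 J.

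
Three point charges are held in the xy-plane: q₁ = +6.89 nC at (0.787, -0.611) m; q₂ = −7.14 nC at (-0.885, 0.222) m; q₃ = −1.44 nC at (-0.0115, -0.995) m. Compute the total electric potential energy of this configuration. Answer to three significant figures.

The assembly work is the sum of pairwise potential energies, U = Σ_{i<j} kqᵢqⱼ/rᵢⱼ.
Pair separations: r₁₂ = 1.87 m, r₁₃ = 0.886 m, r₂₃ = 1.50 m.
U = (-2.37×10⁻⁷) + (-1.01×10⁻⁷) + (6.17×10⁻⁸) = -2.76×10⁻⁷ J.

-2.76×10⁻⁷ J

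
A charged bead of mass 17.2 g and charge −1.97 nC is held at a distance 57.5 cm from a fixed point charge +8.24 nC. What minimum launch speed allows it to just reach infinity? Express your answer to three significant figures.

5.43×10⁻³ m/s

To just escape, total mechanical energy must reach zero at infinity: ½mv²_min + U = 0, so ½mv²_min = −U = |kQq|/r.
|U| = |kQq|/r = (8.99×10⁹ N·m²/C²)(8.24×10⁻⁹)(1.97×10⁻⁹)/(0.575) = 2.54×10⁻⁷ J.
v_min = √(2|U|/m) = √(2·2.54×10⁻⁷/0.0172) = 5.43×10⁻³ m/s.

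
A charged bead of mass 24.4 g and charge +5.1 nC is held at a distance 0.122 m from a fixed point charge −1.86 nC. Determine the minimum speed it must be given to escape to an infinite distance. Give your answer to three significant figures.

To just escape, total mechanical energy must reach zero at infinity: ½mv²_min + U = 0, so ½mv²_min = −U = |kQq|/r.
|U| = |kQq|/r = (8.99×10⁹ N·m²/C²)(1.86×10⁻⁹)(5.10×10⁻⁹)/(0.122) = 6.99×10⁻⁷ J.
v_min = √(2|U|/m) = √(2·6.99×10⁻⁷/0.0244) = 7.57×10⁻³ m/s.

7.57×10⁻³ m/s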